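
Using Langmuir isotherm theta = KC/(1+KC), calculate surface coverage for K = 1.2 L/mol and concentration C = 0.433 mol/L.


Langmuir isotherm: theta = K*C / (1 + K*C)
K*C = 1.2 * 0.433 = 0.5196
theta = 0.5196 / (1 + 0.5196) = 0.5196 / 1.5196
theta = 0.3419

0.3419


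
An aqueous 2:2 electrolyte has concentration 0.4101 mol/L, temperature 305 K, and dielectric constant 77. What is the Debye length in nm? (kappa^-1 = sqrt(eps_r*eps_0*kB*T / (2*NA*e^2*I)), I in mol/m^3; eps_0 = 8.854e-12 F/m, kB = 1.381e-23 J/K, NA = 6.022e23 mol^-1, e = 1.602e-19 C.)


Ionic strength I = 0.4101 * 2^2 * 1000 = 1640.4 mol/m^3
kappa^-1 = sqrt(77 * 8.854e-12 * 1.381e-23 * 305 / (2 * 6.022e23 * (1.602e-19)^2 * 1640.4))
kappa^-1 = 0.238 nm

0.238


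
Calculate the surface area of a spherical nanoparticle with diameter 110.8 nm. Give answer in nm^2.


Radius r = 110.8/2 = 55.4 nm
Surface area SA = 4 * pi * r^2
SA = 4 * pi * (55.4)^2
SA = 38568.2 nm^2

38568.2


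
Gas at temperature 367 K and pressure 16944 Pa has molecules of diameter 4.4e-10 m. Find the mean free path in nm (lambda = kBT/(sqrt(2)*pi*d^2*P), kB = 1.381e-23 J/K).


Mean free path: lambda = kB*T / (sqrt(2) * pi * d^2 * P)
lambda = 1.381e-23 * 367 / (sqrt(2) * pi * (4.4e-10)^2 * 16944)
lambda = 3.47755e-07 m
lambda = 347.76 nm

347.76


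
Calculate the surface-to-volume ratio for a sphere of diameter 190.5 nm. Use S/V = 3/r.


Radius r = 190.5/2 = 95.25 nm
S/V = 3 / r = 3 / 95.25
S/V = 0.0315 nm^-1

0.0315


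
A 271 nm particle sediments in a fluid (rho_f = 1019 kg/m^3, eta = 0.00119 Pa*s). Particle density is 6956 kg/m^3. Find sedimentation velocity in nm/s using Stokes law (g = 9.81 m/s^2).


Radius R = 271/2 nm = 1.355e-07 m
Density difference = 6956 - 1019 = 5937 kg/m^3
v = 2 * R^2 * (rho_p - rho_f) * g / (9 * eta)
v = 2 * (1.355e-07)^2 * 5937 * 9.81 / (9 * 0.00119)
v = 1.99689e-07 m/s = 199.6895 nm/s

199.6895


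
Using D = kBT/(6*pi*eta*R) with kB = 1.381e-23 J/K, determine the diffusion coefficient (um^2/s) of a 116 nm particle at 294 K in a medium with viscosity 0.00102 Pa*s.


Radius R = 116/2 = 58 nm = 5.8e-08 m
D = kB*T / (6*pi*eta*R)
D = 1.381e-23 * 294 / (6 * pi * 0.00102 * 5.8e-08)
D = 3.64092e-12 m^2/s = 3.641 um^2/s

3.641


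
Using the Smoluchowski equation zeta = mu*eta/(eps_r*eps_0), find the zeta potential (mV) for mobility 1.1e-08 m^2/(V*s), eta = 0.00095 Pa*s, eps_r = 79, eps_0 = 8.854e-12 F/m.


Smoluchowski equation: zeta = mu * eta / (eps_r * eps_0)
zeta = 1.1e-08 * 0.00095 / (79 * 8.854e-12)
zeta = 0.01494 V = 14.94 mV

14.94


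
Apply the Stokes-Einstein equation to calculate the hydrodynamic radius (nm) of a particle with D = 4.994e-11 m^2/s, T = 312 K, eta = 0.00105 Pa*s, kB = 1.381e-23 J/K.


Stokes-Einstein: R = kB*T / (6*pi*eta*D)
R = 1.381e-23 * 312 / (6 * pi * 0.00105 * 4.994e-11)
R = 4.35923e-09 m = 4.36 nm

4.36


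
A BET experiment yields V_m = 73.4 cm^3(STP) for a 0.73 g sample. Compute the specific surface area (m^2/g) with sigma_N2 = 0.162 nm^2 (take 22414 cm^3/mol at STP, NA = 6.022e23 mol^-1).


Number of moles in monolayer = V_m / 22414 = 73.4 / 22414 = 0.00327474
Number of molecules = moles * NA = 0.00327474 * 6.022e23
SA = molecules * sigma / mass
SA = (73.4 / 22414) * 6.022e23 * 0.162e-18 / 0.73
SA = 437.6 m^2/g

437.6


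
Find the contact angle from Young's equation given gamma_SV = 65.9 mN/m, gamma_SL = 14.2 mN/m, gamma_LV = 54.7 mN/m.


cos(theta) = (gamma_SV - gamma_SL) / gamma_LV
cos(theta) = (65.9 - 14.2) / 54.7
cos(theta) = 0.945155
theta = arccos(0.945155) = 19.06 degrees

19.06


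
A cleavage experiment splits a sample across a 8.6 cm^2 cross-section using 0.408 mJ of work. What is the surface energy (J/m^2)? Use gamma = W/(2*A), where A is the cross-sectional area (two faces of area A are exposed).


Convert: A = 8.6 cm^2 = 0.00086 m^2, W = 0.408 mJ = 0.000408 J
Cleaving exposes two faces of area A, so total new surface = 2*A and gamma = W / (2*A)
gamma = 0.000408 / (2 * 0.00086)
gamma = 0.237 J/m^2

0.237


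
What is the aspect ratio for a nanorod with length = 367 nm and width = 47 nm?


Aspect ratio AR = length / diameter
AR = 367 / 47
AR = 7.81

7.81


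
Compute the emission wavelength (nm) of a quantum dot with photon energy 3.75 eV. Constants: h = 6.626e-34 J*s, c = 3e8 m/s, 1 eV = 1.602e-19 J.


Convert energy: E = 3.75 eV = 3.75 * 1.602e-19 = 6.0075e-19 J
lambda = h*c / E = 6.626e-34 * 3e8 / 6.0075e-19
lambda = 3.30886e-07 m = 330.9 nm

330.9


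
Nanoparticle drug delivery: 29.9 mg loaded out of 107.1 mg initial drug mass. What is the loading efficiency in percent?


Drug loading efficiency = (drug loaded / drug initial) * 100
DLE = 29.9 / 107.1 * 100
DLE = 0.2792 * 100
DLE = 27.92%

27.92


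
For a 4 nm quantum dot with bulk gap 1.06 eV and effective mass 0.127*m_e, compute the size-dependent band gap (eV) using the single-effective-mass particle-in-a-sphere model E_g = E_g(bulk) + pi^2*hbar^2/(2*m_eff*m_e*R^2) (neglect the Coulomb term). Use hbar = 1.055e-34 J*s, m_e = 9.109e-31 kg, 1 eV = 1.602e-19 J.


Radius R = 4/2 nm = 2e-09 m
Confinement energy dE = pi^2 * hbar^2 / (2 * m_eff * m_e * R^2)
dE = pi^2 * (1.055e-34)^2 / (2 * 0.127 * 9.109e-31 * (2e-09)^2) J, divided by 1.602e-19 J/eV
dE = 0.7409 eV
Total band gap = E_g(bulk) + dE = 1.06 + 0.7409 = 1.8009 eV

1.8009


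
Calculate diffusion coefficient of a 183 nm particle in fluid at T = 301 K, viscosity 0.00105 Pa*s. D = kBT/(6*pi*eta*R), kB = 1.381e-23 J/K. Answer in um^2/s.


Radius R = 183/2 = 91.5 nm = 9.15e-08 m
D = kB*T / (6*pi*eta*R)
D = 1.381e-23 * 301 / (6 * pi * 0.00105 * 9.15e-08)
D = 2.29535e-12 m^2/s = 2.295 um^2/s

2.295


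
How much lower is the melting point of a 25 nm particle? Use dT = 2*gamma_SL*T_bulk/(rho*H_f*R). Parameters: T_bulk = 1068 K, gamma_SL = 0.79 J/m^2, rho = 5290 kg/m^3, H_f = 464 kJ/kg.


Radius R = 25/2 = 12.5 nm = 1.25e-08 m
Convert H_f = 464 kJ/kg = 464000 J/kg
dT = 2 * gamma_SL * T_bulk / (rho * H_f * R)
dT = 2 * 0.79 * 1068 / (5290 * 464000 * 1.25e-08)
dT = 55.0 K

55.0


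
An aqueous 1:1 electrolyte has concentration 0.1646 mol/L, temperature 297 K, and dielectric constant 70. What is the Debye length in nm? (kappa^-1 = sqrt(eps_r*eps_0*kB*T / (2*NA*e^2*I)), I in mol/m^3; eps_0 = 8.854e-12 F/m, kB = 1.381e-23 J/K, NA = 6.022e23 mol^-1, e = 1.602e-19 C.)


Ionic strength I = 0.1646 * 1^2 * 1000 = 164.6 mol/m^3
kappa^-1 = sqrt(70 * 8.854e-12 * 1.381e-23 * 297 / (2 * 6.022e23 * (1.602e-19)^2 * 164.6))
kappa^-1 = 0.707 nm

0.707


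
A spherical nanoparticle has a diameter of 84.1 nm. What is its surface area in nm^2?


Radius r = 84.1/2 = 42.05 nm
Surface area SA = 4 * pi * r^2
SA = 4 * pi * (42.05)^2
SA = 22219.89 nm^2

22219.89


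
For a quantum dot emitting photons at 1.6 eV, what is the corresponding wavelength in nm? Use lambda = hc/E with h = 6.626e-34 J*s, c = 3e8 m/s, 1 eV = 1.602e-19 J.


Convert energy: E = 1.6 eV = 1.6 * 1.602e-19 = 2.5632e-19 J
lambda = h*c / E = 6.626e-34 * 3e8 / 2.5632e-19
lambda = 7.75515e-07 m = 775.5 nm

775.5


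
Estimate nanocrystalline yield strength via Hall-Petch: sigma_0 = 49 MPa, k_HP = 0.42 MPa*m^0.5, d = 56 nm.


d = 56 nm = 5.6e-08 m
sqrt(d) = 0.0002366432
Hall-Petch contribution = k / sqrt(d) = 0.42 / 0.0002366432 = 1774.8 MPa
sigma = sigma_0 + k/sqrt(d) = 49 + 1774.8 = 1823.8 MPa

1823.8


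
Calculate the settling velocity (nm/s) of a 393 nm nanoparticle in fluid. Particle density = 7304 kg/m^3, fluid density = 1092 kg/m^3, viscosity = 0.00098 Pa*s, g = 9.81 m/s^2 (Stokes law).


Radius R = 393/2 nm = 1.965e-07 m
Density difference = 7304 - 1092 = 6212 kg/m^3
v = 2 * R^2 * (rho_p - rho_f) * g / (9 * eta)
v = 2 * (1.965e-07)^2 * 6212 * 9.81 / (9 * 0.00098)
v = 5.33565e-07 m/s = 533.5646 nm/s

533.5646


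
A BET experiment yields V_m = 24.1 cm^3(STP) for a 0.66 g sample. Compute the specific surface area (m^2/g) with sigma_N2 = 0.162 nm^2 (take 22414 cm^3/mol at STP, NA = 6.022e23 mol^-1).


Number of moles in monolayer = V_m / 22414 = 24.1 / 22414 = 0.00107522
Number of molecules = moles * NA = 0.00107522 * 6.022e23
SA = molecules * sigma / mass
SA = (24.1 / 22414) * 6.022e23 * 0.162e-18 / 0.66
SA = 158.9 m^2/g

158.9


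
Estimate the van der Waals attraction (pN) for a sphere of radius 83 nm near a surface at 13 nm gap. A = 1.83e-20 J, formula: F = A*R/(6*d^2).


Convert to SI: R = 83 nm = 8.3e-08 m, d = 13 nm = 1.3e-08 m
F = A * R / (6 * d^2)
F = 1.83e-20 * 8.3e-08 / (6 * (1.3e-08)^2)
F = 1.49793e-12 N = 1.498 pN

1.498


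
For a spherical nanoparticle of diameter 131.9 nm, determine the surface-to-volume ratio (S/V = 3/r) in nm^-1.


Radius r = 131.9/2 = 65.95 nm
S/V = 3 / r = 3 / 65.95
S/V = 0.0455 nm^-1

0.0455


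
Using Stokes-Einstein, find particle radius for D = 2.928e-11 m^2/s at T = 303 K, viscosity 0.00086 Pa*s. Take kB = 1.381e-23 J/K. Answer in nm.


Stokes-Einstein: R = kB*T / (6*pi*eta*D)
R = 1.381e-23 * 303 / (6 * pi * 0.00086 * 2.928e-11)
R = 8.81588e-09 m = 8.82 nm

8.82


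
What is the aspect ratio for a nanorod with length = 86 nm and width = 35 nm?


Aspect ratio AR = length / diameter
AR = 86 / 35
AR = 2.46

2.46


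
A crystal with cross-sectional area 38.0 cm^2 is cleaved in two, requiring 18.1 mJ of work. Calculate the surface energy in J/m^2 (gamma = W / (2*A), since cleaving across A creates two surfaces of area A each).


Convert: A = 38.0 cm^2 = 0.0038 m^2, W = 18.1 mJ = 0.0181 J
Cleaving exposes two faces of area A, so total new surface = 2*A and gamma = W / (2*A)
gamma = 0.0181 / (2 * 0.0038)
gamma = 2.382 J/m^2

2.382


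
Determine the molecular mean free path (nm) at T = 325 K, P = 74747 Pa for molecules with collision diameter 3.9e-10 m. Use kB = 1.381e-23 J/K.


Mean free path: lambda = kB*T / (sqrt(2) * pi * d^2 * P)
lambda = 1.381e-23 * 325 / (sqrt(2) * pi * (3.9e-10)^2 * 74747)
lambda = 8.88565e-08 m
lambda = 88.86 nm

88.86


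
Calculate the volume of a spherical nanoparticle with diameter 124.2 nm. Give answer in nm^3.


Radius r = 124.2/2 = 62.1 nm
Volume V = (4/3) * pi * r^3
V = (4/3) * pi * (62.1)^3
V = 1003144.3 nm^3

1003144.3


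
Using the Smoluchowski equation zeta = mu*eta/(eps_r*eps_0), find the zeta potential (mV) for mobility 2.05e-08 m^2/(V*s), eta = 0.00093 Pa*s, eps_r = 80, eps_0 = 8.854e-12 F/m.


Smoluchowski equation: zeta = mu * eta / (eps_r * eps_0)
zeta = 2.05e-08 * 0.00093 / (80 * 8.854e-12)
zeta = 0.026916 V = 26.92 mV

26.92


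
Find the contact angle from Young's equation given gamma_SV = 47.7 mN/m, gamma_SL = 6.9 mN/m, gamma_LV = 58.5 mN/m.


cos(theta) = (gamma_SV - gamma_SL) / gamma_LV
cos(theta) = (47.7 - 6.9) / 58.5
cos(theta) = 0.697436
theta = arccos(0.697436) = 45.78 degrees

45.78


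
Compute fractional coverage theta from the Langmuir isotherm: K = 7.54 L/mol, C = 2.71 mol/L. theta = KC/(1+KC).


Langmuir isotherm: theta = K*C / (1 + K*C)
K*C = 7.54 * 2.71 = 20.4334
theta = 20.4334 / (1 + 20.4334) = 20.4334 / 21.4334
theta = 0.9533

0.9533


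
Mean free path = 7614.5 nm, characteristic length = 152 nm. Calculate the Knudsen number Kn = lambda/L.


Knudsen number Kn = lambda / L
Kn = 7614.5 / 152
Kn = 50.0954

50.0954


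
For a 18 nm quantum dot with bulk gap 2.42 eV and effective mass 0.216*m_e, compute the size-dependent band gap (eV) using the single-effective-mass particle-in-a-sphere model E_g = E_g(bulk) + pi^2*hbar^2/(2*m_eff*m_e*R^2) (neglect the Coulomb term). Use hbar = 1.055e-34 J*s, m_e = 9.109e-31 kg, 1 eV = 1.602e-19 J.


Radius R = 18/2 nm = 9e-09 m
Confinement energy dE = pi^2 * hbar^2 / (2 * m_eff * m_e * R^2)
dE = pi^2 * (1.055e-34)^2 / (2 * 0.216 * 9.109e-31 * (9e-09)^2) J, divided by 1.602e-19 J/eV
dE = 0.0215 eV
Total band gap = E_g(bulk) + dE = 2.42 + 0.0215 = 2.4415 eV

2.4415


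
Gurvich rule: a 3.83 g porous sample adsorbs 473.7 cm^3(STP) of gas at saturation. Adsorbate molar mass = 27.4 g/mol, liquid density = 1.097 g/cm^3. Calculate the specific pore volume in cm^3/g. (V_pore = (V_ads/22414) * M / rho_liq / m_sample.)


Moles adsorbed n = V_ads / 22414 = 473.7 / 22414 = 2.113411e-02 mol
Liquid volume V_liq = n * M / rho_liq = 2.113411e-02 * 27.4 / 1.097 = 0.52787 cm^3
Specific pore volume V_pore = V_liq / m_sample = 0.52787 / 3.83
V_pore = 0.1378 cm^3/g

0.1378


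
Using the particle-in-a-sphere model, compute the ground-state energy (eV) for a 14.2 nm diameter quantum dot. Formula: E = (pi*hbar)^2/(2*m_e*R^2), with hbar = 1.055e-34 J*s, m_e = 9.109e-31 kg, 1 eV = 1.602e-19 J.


Radius R = 14.2/2 = 7.1 nm = 7.1e-09 m
E = (pi * 1.055e-34)^2 / (2 * 9.109e-31 * (7.1e-09)^2)
E(J) = 1.19615e-21
E = E(J) / 1.602e-19 = 0.0075 eV

0.0075


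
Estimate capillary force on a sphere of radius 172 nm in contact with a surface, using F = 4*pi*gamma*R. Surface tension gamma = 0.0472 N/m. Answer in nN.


Convert radius: R = 172 nm = 1.72e-07 m
F = 4 * pi * gamma * R
F = 4 * pi * 0.0472 * 1.72e-07
F = 1.02019e-07 N = 102.0188 nN

102.0188


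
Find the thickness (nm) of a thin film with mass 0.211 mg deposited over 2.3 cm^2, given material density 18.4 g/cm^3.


Convert: m = 0.211 mg = 2.1100e-07 kg, A = 2.3 cm^2 = 2.3000e-04 m^2, rho = 18.4 g/cm^3 = 18400 kg/m^3
t = m / (A * rho)
t = 2.1100e-07 / (2.3000e-04 * 18400)
t = 4.9858e-08 m = 49.9 nm

49.9


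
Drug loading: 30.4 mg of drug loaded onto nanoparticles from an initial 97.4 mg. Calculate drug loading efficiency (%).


Drug loading efficiency = (drug loaded / drug initial) * 100
DLE = 30.4 / 97.4 * 100
DLE = 0.3121 * 100
DLE = 31.21%

31.21


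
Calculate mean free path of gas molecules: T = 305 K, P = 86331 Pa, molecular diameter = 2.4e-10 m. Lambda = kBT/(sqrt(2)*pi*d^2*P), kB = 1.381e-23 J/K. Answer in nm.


Mean free path: lambda = kB*T / (sqrt(2) * pi * d^2 * P)
lambda = 1.381e-23 * 305 / (sqrt(2) * pi * (2.4e-10)^2 * 86331)
lambda = 1.90651e-07 m
lambda = 190.65 nm

190.65


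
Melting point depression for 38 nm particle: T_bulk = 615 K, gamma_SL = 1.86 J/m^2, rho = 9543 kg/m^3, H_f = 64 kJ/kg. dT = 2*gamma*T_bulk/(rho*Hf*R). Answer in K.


Radius R = 38/2 = 19 nm = 1.9e-08 m
Convert H_f = 64 kJ/kg = 64000 J/kg
dT = 2 * gamma_SL * T_bulk / (rho * H_f * R)
dT = 2 * 1.86 * 615 / (9543 * 64000 * 1.9e-08)
dT = 197.2 K

197.2


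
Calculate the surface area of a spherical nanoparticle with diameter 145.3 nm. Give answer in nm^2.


Radius r = 145.3/2 = 72.65 nm
Surface area SA = 4 * pi * r^2
SA = 4 * pi * (72.65)^2
SA = 66325.59 nm^2

66325.59


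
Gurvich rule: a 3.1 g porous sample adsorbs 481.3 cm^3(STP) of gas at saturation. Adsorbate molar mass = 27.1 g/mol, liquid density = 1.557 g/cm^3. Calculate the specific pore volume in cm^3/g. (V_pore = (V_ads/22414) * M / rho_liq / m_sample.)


Moles adsorbed n = V_ads / 22414 = 481.3 / 22414 = 2.147319e-02 mol
Liquid volume V_liq = n * M / rho_liq = 2.147319e-02 * 27.1 / 1.557 = 0.37375 cm^3
Specific pore volume V_pore = V_liq / m_sample = 0.37375 / 3.1
V_pore = 0.1206 cm^3/g

0.1206


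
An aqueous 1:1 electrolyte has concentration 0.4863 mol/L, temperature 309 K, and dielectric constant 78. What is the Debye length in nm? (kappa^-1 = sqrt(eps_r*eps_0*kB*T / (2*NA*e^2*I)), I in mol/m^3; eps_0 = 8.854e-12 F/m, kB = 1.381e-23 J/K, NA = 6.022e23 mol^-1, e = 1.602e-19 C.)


Ionic strength I = 0.4863 * 1^2 * 1000 = 486.3 mol/m^3
kappa^-1 = sqrt(78 * 8.854e-12 * 1.381e-23 * 309 / (2 * 6.022e23 * (1.602e-19)^2 * 486.3))
kappa^-1 = 0.443 nm

0.443


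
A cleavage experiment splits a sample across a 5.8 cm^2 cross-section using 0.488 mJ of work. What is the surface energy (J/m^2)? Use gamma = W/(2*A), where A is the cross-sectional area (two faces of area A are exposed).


Convert: A = 5.8 cm^2 = 0.00058 m^2, W = 0.488 mJ = 0.000488 J
Cleaving exposes two faces of area A, so total new surface = 2*A and gamma = W / (2*A)
gamma = 0.000488 / (2 * 0.00058)
gamma = 0.421 J/m^2

0.421


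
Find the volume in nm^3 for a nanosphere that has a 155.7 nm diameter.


Radius r = 155.7/2 = 77.85 nm
Volume V = (4/3) * pi * r^3
V = (4/3) * pi * (77.85)^3
V = 1976352.74 nm^3

1976352.74


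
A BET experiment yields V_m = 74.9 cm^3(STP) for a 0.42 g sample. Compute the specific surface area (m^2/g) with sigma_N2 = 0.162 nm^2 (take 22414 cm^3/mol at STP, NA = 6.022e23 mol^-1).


Number of moles in monolayer = V_m / 22414 = 74.9 / 22414 = 0.00334166
Number of molecules = moles * NA = 0.00334166 * 6.022e23
SA = molecules * sigma / mass
SA = (74.9 / 22414) * 6.022e23 * 0.162e-18 / 0.42
SA = 776.2 m^2/g

776.2


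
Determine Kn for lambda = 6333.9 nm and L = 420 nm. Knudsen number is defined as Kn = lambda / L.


Knudsen number Kn = lambda / L
Kn = 6333.9 / 420
Kn = 15.0807

15.0807


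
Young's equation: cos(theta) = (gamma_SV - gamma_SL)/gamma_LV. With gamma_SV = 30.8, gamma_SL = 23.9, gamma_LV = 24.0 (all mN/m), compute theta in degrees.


cos(theta) = (gamma_SV - gamma_SL) / gamma_LV
cos(theta) = (30.8 - 23.9) / 24.0
cos(theta) = 0.2875
theta = arccos(0.2875) = 73.29 degrees

73.29


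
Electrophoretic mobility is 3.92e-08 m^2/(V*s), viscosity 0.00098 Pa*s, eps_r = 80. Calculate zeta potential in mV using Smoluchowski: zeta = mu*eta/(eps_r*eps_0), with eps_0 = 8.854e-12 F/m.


Smoluchowski equation: zeta = mu * eta / (eps_r * eps_0)
zeta = 3.92e-08 * 0.00098 / (80 * 8.854e-12)
zeta = 0.054235 V = 54.24 mV

54.24


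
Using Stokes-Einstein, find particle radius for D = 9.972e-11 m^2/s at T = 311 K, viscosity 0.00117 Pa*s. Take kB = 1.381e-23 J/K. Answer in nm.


Stokes-Einstein: R = kB*T / (6*pi*eta*D)
R = 1.381e-23 * 311 / (6 * pi * 0.00117 * 9.972e-11)
R = 1.95292e-09 m = 1.95 nm

1.95


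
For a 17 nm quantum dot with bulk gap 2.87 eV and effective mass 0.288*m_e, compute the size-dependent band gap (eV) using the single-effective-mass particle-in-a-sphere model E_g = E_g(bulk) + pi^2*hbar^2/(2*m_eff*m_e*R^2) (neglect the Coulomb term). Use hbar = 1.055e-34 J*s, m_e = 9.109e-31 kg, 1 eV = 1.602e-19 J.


Radius R = 17/2 nm = 8.5e-09 m
Confinement energy dE = pi^2 * hbar^2 / (2 * m_eff * m_e * R^2)
dE = pi^2 * (1.055e-34)^2 / (2 * 0.288 * 9.109e-31 * (8.5e-09)^2) J, divided by 1.602e-19 J/eV
dE = 0.0181 eV
Total band gap = E_g(bulk) + dE = 2.87 + 0.0181 = 2.8881 eV

2.8881


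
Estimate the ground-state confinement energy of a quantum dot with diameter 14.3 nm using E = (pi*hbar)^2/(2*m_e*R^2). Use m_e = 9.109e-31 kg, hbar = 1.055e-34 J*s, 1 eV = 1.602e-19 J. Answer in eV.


Radius R = 14.3/2 = 7.15 nm = 7.15e-09 m
E = (pi * 1.055e-34)^2 / (2 * 9.109e-31 * (7.15e-09)^2)
E(J) = 1.17948e-21
E = E(J) / 1.602e-19 = 0.0074 eV

0.0074


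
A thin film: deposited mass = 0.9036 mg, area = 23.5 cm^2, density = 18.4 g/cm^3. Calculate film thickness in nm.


Convert: m = 0.9036 mg = 9.0360e-07 kg, A = 23.5 cm^2 = 2.3500e-03 m^2, rho = 18.4 g/cm^3 = 18400 kg/m^3
t = m / (A * rho)
t = 9.0360e-07 / (2.3500e-03 * 18400)
t = 2.0897e-08 m = 20.9 nm

20.9


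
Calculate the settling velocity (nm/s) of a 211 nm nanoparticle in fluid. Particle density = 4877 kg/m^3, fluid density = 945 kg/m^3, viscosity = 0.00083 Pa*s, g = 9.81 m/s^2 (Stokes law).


Radius R = 211/2 nm = 1.055e-07 m
Density difference = 4877 - 945 = 3932 kg/m^3
v = 2 * R^2 * (rho_p - rho_f) * g / (9 * eta)
v = 2 * (1.055e-07)^2 * 3932 * 9.81 / (9 * 0.00083)
v = 1.14947e-07 m/s = 114.9468 nm/s

114.9468


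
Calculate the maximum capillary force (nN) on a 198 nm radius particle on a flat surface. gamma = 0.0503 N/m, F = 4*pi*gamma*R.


Convert radius: R = 198 nm = 1.98e-07 m
F = 4 * pi * gamma * R
F = 4 * pi * 0.0503 * 1.98e-07
F = 1.25154e-07 N = 125.1535 nN

125.1535


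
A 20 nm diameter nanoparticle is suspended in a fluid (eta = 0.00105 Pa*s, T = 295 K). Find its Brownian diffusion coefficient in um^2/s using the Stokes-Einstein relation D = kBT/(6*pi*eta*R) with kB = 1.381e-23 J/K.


Radius R = 20/2 = 10 nm = 1e-08 m
D = kB*T / (6*pi*eta*R)
D = 1.381e-23 * 295 / (6 * pi * 0.00105 * 1e-08)
D = 2.05838e-11 m^2/s = 20.584 um^2/s

20.584


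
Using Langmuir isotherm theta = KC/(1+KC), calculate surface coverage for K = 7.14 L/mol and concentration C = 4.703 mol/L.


Langmuir isotherm: theta = K*C / (1 + K*C)
K*C = 7.14 * 4.703 = 33.57942
theta = 33.57942 / (1 + 33.57942) = 33.57942 / 34.57942
theta = 0.9711

0.9711


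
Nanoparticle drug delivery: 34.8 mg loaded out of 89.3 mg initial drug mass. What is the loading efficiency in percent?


Drug loading efficiency = (drug loaded / drug initial) * 100
DLE = 34.8 / 89.3 * 100
DLE = 0.3897 * 100
DLE = 38.97%

38.97


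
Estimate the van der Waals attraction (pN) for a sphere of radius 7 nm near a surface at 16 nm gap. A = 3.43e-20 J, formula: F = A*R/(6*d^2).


Convert to SI: R = 7 nm = 7e-09 m, d = 16 nm = 1.6e-08 m
F = A * R / (6 * d^2)
F = 3.43e-20 * 7e-09 / (6 * (1.6e-08)^2)
F = 1.56315e-13 N = 0.156 pN

0.156


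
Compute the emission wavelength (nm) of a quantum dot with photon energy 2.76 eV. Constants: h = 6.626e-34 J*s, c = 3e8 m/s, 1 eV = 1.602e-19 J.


Convert energy: E = 2.76 eV = 2.76 * 1.602e-19 = 4.42152e-19 J
lambda = h*c / E = 6.626e-34 * 3e8 / 4.42152e-19
lambda = 4.49574e-07 m = 449.6 nm

449.6


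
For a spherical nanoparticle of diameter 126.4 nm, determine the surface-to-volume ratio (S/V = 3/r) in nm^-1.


Radius r = 126.4/2 = 63.2 nm
S/V = 3 / r = 3 / 63.2
S/V = 0.0475 nm^-1

0.0475


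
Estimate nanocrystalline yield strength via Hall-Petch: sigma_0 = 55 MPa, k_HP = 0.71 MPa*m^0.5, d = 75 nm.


d = 75 nm = 7.5e-08 m
sqrt(d) = 0.0002738613
Hall-Petch contribution = k / sqrt(d) = 0.71 / 0.0002738613 = 2592.6 MPa
sigma = sigma_0 + k/sqrt(d) = 55 + 2592.6 = 2647.6 MPa

2647.6


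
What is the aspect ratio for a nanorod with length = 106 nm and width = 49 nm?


Aspect ratio AR = length / diameter
AR = 106 / 49
AR = 2.16

2.16


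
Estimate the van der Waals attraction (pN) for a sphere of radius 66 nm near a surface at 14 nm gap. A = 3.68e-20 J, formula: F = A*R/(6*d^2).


Convert to SI: R = 66 nm = 6.6e-08 m, d = 14 nm = 1.4e-08 m
F = A * R / (6 * d^2)
F = 3.68e-20 * 6.6e-08 / (6 * (1.4e-08)^2)
F = 2.06531e-12 N = 2.065 pN

2.065


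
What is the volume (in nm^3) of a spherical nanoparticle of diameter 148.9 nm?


Radius r = 148.9/2 = 74.45 nm
Volume V = (4/3) * pi * r^3
V = (4/3) * pi * (74.45)^3
V = 1728553.06 nm^3

1728553.06


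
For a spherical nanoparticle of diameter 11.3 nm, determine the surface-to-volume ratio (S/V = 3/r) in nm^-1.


Radius r = 11.3/2 = 5.65 nm
S/V = 3 / r = 3 / 5.65
S/V = 0.531 nm^-1

0.531


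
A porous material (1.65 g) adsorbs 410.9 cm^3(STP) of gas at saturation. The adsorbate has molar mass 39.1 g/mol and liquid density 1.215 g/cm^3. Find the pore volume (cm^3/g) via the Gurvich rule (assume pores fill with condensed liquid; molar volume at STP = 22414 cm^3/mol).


Moles adsorbed n = V_ads / 22414 = 410.9 / 22414 = 1.833229e-02 mol
Liquid volume V_liq = n * M / rho_liq = 1.833229e-02 * 39.1 / 1.215 = 0.58995 cm^3
Specific pore volume V_pore = V_liq / m_sample = 0.58995 / 1.65
V_pore = 0.3575 cm^3/g

0.3575


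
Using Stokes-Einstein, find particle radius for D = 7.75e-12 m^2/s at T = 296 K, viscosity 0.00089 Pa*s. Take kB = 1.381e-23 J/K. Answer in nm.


Stokes-Einstein: R = kB*T / (6*pi*eta*D)
R = 1.381e-23 * 296 / (6 * pi * 0.00089 * 7.75e-12)
R = 3.14407e-08 m = 31.44 nm

31.44


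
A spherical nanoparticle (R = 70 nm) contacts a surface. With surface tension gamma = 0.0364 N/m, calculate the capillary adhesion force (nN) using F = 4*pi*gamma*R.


Convert radius: R = 70 nm = 7e-08 m
F = 4 * pi * gamma * R
F = 4 * pi * 0.0364 * 7e-08
F = 3.20191e-08 N = 32.0191 nN

32.0191


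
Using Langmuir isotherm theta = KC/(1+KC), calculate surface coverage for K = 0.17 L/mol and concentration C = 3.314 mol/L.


Langmuir isotherm: theta = K*C / (1 + K*C)
K*C = 0.17 * 3.314 = 0.56338
theta = 0.56338 / (1 + 0.56338) = 0.56338 / 1.56338
theta = 0.3604

0.3604


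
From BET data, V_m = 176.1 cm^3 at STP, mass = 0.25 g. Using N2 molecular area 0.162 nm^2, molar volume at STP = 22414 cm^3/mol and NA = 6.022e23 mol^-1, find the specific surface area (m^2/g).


Number of moles in monolayer = V_m / 22414 = 176.1 / 22414 = 0.0078567
Number of molecules = moles * NA = 0.0078567 * 6.022e23
SA = molecules * sigma / mass
SA = (176.1 / 22414) * 6.022e23 * 0.162e-18 / 0.25
SA = 3065.9 m^2/g

3065.9


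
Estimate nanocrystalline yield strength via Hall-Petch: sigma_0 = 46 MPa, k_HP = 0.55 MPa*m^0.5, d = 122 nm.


d = 122 nm = 1.22e-07 m
sqrt(d) = 0.000349285
Hall-Petch contribution = k / sqrt(d) = 0.55 / 0.000349285 = 1574.6 MPa
sigma = sigma_0 + k/sqrt(d) = 46 + 1574.6 = 1620.6 MPa

1620.6


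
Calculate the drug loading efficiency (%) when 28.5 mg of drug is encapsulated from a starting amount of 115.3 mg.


Drug loading efficiency = (drug loaded / drug initial) * 100
DLE = 28.5 / 115.3 * 100
DLE = 0.2472 * 100
DLE = 24.72%

24.72


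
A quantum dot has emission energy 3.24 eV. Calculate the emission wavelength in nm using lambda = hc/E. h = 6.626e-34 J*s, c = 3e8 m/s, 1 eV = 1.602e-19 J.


Convert energy: E = 3.24 eV = 3.24 * 1.602e-19 = 5.19048e-19 J
lambda = h*c / E = 6.626e-34 * 3e8 / 5.19048e-19
lambda = 3.8297e-07 m = 383.0 nm

383.0


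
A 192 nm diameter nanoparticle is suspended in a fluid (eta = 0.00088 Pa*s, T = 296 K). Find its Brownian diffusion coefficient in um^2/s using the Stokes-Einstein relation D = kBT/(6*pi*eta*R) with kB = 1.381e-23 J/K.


Radius R = 192/2 = 96 nm = 9.6e-08 m
D = kB*T / (6*pi*eta*R)
D = 1.381e-23 * 296 / (6 * pi * 0.00088 * 9.6e-08)
D = 2.56703e-12 m^2/s = 2.567 um^2/s

2.567


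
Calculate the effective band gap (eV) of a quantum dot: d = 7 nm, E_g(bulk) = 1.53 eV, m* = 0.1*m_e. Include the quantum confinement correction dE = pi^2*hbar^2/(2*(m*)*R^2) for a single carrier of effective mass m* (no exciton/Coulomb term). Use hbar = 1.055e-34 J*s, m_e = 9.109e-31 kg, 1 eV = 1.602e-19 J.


Radius R = 7/2 nm = 3.5e-09 m
Confinement energy dE = pi^2 * hbar^2 / (2 * m_eff * m_e * R^2)
dE = pi^2 * (1.055e-34)^2 / (2 * 0.1 * 9.109e-31 * (3.5e-09)^2) J, divided by 1.602e-19 J/eV
dE = 0.3073 eV
Total band gap = E_g(bulk) + dE = 1.53 + 0.3073 = 1.8373 eV

1.8373


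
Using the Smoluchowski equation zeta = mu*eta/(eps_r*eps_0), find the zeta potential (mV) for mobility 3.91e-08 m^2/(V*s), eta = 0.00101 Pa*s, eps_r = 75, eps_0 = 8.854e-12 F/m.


Smoluchowski equation: zeta = mu * eta / (eps_r * eps_0)
zeta = 3.91e-08 * 0.00101 / (75 * 8.854e-12)
zeta = 0.05947 V = 59.47 mV

59.47


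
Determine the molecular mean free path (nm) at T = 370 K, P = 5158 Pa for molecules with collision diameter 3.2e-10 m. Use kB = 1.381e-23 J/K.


Mean free path: lambda = kB*T / (sqrt(2) * pi * d^2 * P)
lambda = 1.381e-23 * 370 / (sqrt(2) * pi * (3.2e-10)^2 * 5158)
lambda = 2.17746e-06 m
lambda = 2177.46 nm

2177.46


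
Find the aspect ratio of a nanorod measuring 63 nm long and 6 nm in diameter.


Aspect ratio AR = length / diameter
AR = 63 / 6
AR = 10.5

10.5


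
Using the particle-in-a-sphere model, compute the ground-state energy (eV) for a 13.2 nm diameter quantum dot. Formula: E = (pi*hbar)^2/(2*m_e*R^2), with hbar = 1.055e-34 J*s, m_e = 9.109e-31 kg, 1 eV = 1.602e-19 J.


Radius R = 13.2/2 = 6.6 nm = 6.6e-09 m
E = (pi * 1.055e-34)^2 / (2 * 9.109e-31 * (6.6e-09)^2)
E(J) = 1.38425e-21
E = E(J) / 1.602e-19 = 0.0086 eV

0.0086


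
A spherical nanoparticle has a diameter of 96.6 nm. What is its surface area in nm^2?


Radius r = 96.6/2 = 48.3 nm
Surface area SA = 4 * pi * r^2
SA = 4 * pi * (48.3)^2
SA = 29315.96 nm^2

29315.96


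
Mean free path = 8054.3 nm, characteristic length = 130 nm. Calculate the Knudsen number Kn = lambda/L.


Knudsen number Kn = lambda / L
Kn = 8054.3 / 130
Kn = 61.9562

61.9562


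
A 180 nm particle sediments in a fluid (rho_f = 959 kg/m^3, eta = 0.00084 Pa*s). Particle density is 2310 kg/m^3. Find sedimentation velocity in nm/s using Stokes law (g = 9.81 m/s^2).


Radius R = 180/2 nm = 9e-08 m
Density difference = 2310 - 959 = 1351 kg/m^3
v = 2 * R^2 * (rho_p - rho_f) * g / (9 * eta)
v = 2 * (9e-08)^2 * 1351 * 9.81 / (9 * 0.00084)
v = 2.84e-08 m/s = 28.4 nm/s

28.4


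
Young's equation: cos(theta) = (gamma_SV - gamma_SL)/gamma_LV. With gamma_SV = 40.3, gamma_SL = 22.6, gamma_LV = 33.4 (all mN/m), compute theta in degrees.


cos(theta) = (gamma_SV - gamma_SL) / gamma_LV
cos(theta) = (40.3 - 22.6) / 33.4
cos(theta) = 0.52994
theta = arccos(0.52994) = 58.0 degrees

58.0


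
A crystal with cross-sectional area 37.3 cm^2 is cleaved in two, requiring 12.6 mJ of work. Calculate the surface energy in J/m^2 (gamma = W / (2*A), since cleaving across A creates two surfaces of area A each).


Convert: A = 37.3 cm^2 = 0.00373 m^2, W = 12.6 mJ = 0.0126 J
Cleaving exposes two faces of area A, so total new surface = 2*A and gamma = W / (2*A)
gamma = 0.0126 / (2 * 0.00373)
gamma = 1.689 J/m^2

1.689


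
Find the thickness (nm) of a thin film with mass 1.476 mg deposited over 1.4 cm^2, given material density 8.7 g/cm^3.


Convert: m = 1.476 mg = 1.4760e-06 kg, A = 1.4 cm^2 = 1.4000e-04 m^2, rho = 8.7 g/cm^3 = 8700 kg/m^3
t = m / (A * rho)
t = 1.4760e-06 / (1.4000e-04 * 8700)
t = 1.2118e-06 m = 1211.8 nm

1211.8


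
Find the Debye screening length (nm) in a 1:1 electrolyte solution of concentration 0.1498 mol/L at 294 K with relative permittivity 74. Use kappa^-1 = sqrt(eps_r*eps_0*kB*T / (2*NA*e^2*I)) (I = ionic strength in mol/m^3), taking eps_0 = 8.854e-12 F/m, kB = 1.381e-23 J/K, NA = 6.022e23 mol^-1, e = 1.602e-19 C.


Ionic strength I = 0.1498 * 1^2 * 1000 = 149.8 mol/m^3
kappa^-1 = sqrt(74 * 8.854e-12 * 1.381e-23 * 294 / (2 * 6.022e23 * (1.602e-19)^2 * 149.8))
kappa^-1 = 0.758 nm

0.758


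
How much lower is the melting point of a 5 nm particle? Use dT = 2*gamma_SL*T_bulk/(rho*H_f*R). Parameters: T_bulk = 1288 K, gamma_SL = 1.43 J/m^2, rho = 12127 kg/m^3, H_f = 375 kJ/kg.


Radius R = 5/2 = 2.5 nm = 2.5e-09 m
Convert H_f = 375 kJ/kg = 375000 J/kg
dT = 2 * gamma_SL * T_bulk / (rho * H_f * R)
dT = 2 * 1.43 * 1288 / (12127 * 375000 * 2.5e-09)
dT = 324.0 K

324.0


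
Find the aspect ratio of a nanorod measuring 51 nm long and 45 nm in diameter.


Aspect ratio AR = length / diameter
AR = 51 / 45
AR = 1.13

1.13


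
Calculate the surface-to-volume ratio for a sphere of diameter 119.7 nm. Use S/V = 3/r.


Radius r = 119.7/2 = 59.85 nm
S/V = 3 / r = 3 / 59.85
S/V = 0.0501 nm^-1

0.0501


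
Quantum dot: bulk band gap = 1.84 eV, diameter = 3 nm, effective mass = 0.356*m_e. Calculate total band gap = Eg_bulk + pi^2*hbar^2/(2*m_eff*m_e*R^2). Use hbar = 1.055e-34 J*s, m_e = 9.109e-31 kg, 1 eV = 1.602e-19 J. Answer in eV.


Radius R = 3/2 nm = 1.5e-09 m
Confinement energy dE = pi^2 * hbar^2 / (2 * m_eff * m_e * R^2)
dE = pi^2 * (1.055e-34)^2 / (2 * 0.356 * 9.109e-31 * (1.5e-09)^2) J, divided by 1.602e-19 J/eV
dE = 0.4699 eV
Total band gap = E_g(bulk) + dE = 1.84 + 0.4699 = 2.3099 eV

2.3099


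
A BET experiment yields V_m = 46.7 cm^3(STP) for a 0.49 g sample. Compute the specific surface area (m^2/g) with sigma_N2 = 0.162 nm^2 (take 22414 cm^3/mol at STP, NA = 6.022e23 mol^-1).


Number of moles in monolayer = V_m / 22414 = 46.7 / 22414 = 0.00208352
Number of molecules = moles * NA = 0.00208352 * 6.022e23
SA = molecules * sigma / mass
SA = (46.7 / 22414) * 6.022e23 * 0.162e-18 / 0.49
SA = 414.8 m^2/g

414.8


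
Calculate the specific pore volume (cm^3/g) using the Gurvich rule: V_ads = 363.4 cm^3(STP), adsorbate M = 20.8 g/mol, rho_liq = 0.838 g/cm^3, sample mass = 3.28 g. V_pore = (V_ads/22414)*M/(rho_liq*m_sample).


Moles adsorbed n = V_ads / 22414 = 363.4 / 22414 = 1.621308e-02 mol
Liquid volume V_liq = n * M / rho_liq = 1.621308e-02 * 20.8 / 0.838 = 0.40242 cm^3
Specific pore volume V_pore = V_liq / m_sample = 0.40242 / 3.28
V_pore = 0.1227 cm^3/g

0.1227


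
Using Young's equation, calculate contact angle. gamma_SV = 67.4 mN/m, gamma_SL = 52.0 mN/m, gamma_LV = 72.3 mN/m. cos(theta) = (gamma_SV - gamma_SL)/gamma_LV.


cos(theta) = (gamma_SV - gamma_SL) / gamma_LV
cos(theta) = (67.4 - 52.0) / 72.3
cos(theta) = 0.213001
theta = arccos(0.213001) = 77.7 degrees

77.7


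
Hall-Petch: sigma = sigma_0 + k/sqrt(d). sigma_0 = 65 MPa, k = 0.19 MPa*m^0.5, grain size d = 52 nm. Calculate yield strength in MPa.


d = 52 nm = 5.2e-08 m
sqrt(d) = 0.0002280351
Hall-Petch contribution = k / sqrt(d) = 0.19 / 0.0002280351 = 833.2 MPa
sigma = sigma_0 + k/sqrt(d) = 65 + 833.2 = 898.2 MPa

898.2


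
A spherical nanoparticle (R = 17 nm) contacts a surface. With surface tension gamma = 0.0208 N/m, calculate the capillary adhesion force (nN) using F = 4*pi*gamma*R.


Convert radius: R = 17 nm = 1.7e-08 m
F = 4 * pi * gamma * R
F = 4 * pi * 0.0208 * 1.7e-08
F = 4.44347e-09 N = 4.4435 nN

4.4435


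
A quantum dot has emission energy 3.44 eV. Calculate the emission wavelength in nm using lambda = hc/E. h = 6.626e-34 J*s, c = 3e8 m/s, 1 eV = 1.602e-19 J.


Convert energy: E = 3.44 eV = 3.44 * 1.602e-19 = 5.51088e-19 J
lambda = h*c / E = 6.626e-34 * 3e8 / 5.51088e-19
lambda = 3.60705e-07 m = 360.7 nm

360.7


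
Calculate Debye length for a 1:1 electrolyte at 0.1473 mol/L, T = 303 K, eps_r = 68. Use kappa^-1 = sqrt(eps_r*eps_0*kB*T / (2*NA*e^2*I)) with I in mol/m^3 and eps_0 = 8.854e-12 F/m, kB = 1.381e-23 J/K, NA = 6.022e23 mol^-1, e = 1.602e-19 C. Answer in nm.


Ionic strength I = 0.1473 * 1^2 * 1000 = 147.3 mol/m^3
kappa^-1 = sqrt(68 * 8.854e-12 * 1.381e-23 * 303 / (2 * 6.022e23 * (1.602e-19)^2 * 147.3))
kappa^-1 = 0.744 nm

0.744


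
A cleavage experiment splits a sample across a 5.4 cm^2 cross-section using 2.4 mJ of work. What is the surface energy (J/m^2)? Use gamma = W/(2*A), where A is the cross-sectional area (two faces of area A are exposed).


Convert: A = 5.4 cm^2 = 0.00054 m^2, W = 2.4 mJ = 0.0024 J
Cleaving exposes two faces of area A, so total new surface = 2*A and gamma = W / (2*A)
gamma = 0.0024 / (2 * 0.00054)
gamma = 2.222 J/m^2

2.222


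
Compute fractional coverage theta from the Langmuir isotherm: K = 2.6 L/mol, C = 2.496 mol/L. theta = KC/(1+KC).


Langmuir isotherm: theta = K*C / (1 + K*C)
K*C = 2.6 * 2.496 = 6.4896
theta = 6.4896 / (1 + 6.4896) = 6.4896 / 7.4896
theta = 0.8665

0.8665


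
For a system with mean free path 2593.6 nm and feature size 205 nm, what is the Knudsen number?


Knudsen number Kn = lambda / L
Kn = 2593.6 / 205
Kn = 12.6517

12.6517


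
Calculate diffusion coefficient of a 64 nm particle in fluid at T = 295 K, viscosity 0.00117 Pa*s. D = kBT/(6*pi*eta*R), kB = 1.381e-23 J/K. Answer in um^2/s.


Radius R = 64/2 = 32 nm = 3.2e-08 m
D = kB*T / (6*pi*eta*R)
D = 1.381e-23 * 295 / (6 * pi * 0.00117 * 3.2e-08)
D = 5.7727e-12 m^2/s = 5.773 um^2/s

5.773


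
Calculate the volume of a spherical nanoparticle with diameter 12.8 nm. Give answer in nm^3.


Radius r = 12.8/2 = 6.4 nm
Volume V = (4/3) * pi * r^3
V = (4/3) * pi * (6.4)^3
V = 1098.07 nm^3

1098.07


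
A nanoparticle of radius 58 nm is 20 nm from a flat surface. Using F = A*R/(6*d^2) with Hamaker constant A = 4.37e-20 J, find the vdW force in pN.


Convert to SI: R = 58 nm = 5.8e-08 m, d = 20 nm = 2e-08 m
F = A * R / (6 * d^2)
F = 4.37e-20 * 5.8e-08 / (6 * (2e-08)^2)
F = 1.05608e-12 N = 1.056 pN

1.056


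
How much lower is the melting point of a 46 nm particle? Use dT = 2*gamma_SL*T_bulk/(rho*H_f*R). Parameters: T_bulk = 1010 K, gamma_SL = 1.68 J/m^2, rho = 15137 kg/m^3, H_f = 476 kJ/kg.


Radius R = 46/2 = 23 nm = 2.3e-08 m
Convert H_f = 476 kJ/kg = 476000 J/kg
dT = 2 * gamma_SL * T_bulk / (rho * H_f * R)
dT = 2 * 1.68 * 1010 / (15137 * 476000 * 2.3e-08)
dT = 20.5 K

20.5


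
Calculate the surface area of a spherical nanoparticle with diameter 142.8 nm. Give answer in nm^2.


Radius r = 142.8/2 = 71.4 nm
Surface area SA = 4 * pi * r^2
SA = 4 * pi * (71.4)^2
SA = 64062.85 nm^2

64062.85


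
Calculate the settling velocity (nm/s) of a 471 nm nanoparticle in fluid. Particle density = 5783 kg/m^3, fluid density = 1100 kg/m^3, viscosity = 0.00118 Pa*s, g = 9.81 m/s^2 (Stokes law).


Radius R = 471/2 nm = 2.355e-07 m
Density difference = 5783 - 1100 = 4683 kg/m^3
v = 2 * R^2 * (rho_p - rho_f) * g / (9 * eta)
v = 2 * (2.355e-07)^2 * 4683 * 9.81 / (9 * 0.00118)
v = 4.79822e-07 m/s = 479.8223 nm/s

479.8223


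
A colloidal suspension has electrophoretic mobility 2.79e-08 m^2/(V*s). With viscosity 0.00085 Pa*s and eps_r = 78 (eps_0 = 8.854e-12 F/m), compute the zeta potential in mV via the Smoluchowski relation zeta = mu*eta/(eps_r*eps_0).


Smoluchowski equation: zeta = mu * eta / (eps_r * eps_0)
zeta = 2.79e-08 * 0.00085 / (78 * 8.854e-12)
zeta = 0.034339 V = 34.34 mV

34.34


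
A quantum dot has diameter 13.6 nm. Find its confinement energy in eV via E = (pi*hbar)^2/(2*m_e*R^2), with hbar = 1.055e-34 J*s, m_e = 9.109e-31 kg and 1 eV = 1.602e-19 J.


Radius R = 13.6/2 = 6.8 nm = 6.8e-09 m
E = (pi * 1.055e-34)^2 / (2 * 9.109e-31 * (6.8e-09)^2)
E(J) = 1.30403e-21
E = E(J) / 1.602e-19 = 0.0081 eV

0.0081


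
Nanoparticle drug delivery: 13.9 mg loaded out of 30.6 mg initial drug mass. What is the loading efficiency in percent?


Drug loading efficiency = (drug loaded / drug initial) * 100
DLE = 13.9 / 30.6 * 100
DLE = 0.4542 * 100
DLE = 45.42%

45.42


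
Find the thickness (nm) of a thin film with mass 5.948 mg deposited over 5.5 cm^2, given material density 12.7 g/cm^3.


Convert: m = 5.948 mg = 5.9480e-06 kg, A = 5.5 cm^2 = 5.5000e-04 m^2, rho = 12.7 g/cm^3 = 12700 kg/m^3
t = m / (A * rho)
t = 5.9480e-06 / (5.5000e-04 * 12700)
t = 8.5154e-07 m = 851.5 nm

851.5


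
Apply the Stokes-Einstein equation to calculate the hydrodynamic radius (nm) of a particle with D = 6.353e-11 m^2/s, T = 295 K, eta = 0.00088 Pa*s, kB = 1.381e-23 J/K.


Stokes-Einstein: R = kB*T / (6*pi*eta*D)
R = 1.381e-23 * 295 / (6 * pi * 0.00088 * 6.353e-11)
R = 3.86592e-09 m = 3.87 nm

3.87


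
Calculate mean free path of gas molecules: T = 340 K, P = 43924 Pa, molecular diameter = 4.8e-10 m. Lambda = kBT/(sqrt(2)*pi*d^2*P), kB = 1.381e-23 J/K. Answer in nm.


Mean free path: lambda = kB*T / (sqrt(2) * pi * d^2 * P)
lambda = 1.381e-23 * 340 / (sqrt(2) * pi * (4.8e-10)^2 * 43924)
lambda = 1.0443e-07 m
lambda = 104.43 nm

104.43


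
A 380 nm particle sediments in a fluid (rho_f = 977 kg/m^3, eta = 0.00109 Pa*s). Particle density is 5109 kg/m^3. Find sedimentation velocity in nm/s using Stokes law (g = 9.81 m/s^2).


Radius R = 380/2 nm = 1.9e-07 m
Density difference = 5109 - 977 = 4132 kg/m^3
v = 2 * R^2 * (rho_p - rho_f) * g / (9 * eta)
v = 2 * (1.9e-07)^2 * 4132 * 9.81 / (9 * 0.00109)
v = 2.9833e-07 m/s = 298.3304 nm/s

298.3304


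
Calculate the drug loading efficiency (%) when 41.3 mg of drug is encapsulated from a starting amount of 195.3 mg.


Drug loading efficiency = (drug loaded / drug initial) * 100
DLE = 41.3 / 195.3 * 100
DLE = 0.2115 * 100
DLE = 21.15%

21.15


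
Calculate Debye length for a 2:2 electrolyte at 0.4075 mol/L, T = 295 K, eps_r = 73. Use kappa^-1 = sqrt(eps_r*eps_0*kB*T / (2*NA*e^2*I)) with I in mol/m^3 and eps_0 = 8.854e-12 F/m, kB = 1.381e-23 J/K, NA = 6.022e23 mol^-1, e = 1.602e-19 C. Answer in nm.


Ionic strength I = 0.4075 * 2^2 * 1000 = 1630 mol/m^3
kappa^-1 = sqrt(73 * 8.854e-12 * 1.381e-23 * 295 / (2 * 6.022e23 * (1.602e-19)^2 * 1630))
kappa^-1 = 0.229 nm

0.229


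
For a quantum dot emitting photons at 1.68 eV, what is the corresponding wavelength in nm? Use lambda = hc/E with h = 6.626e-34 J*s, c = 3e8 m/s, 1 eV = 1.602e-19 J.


Convert energy: E = 1.68 eV = 1.68 * 1.602e-19 = 2.69136e-19 J
lambda = h*c / E = 6.626e-34 * 3e8 / 2.69136e-19
lambda = 7.38586e-07 m = 738.6 nm

738.6


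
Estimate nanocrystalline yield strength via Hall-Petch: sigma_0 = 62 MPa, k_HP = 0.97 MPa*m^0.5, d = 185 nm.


d = 185 nm = 1.85e-07 m
sqrt(d) = 0.0004301163
Hall-Petch contribution = k / sqrt(d) = 0.97 / 0.0004301163 = 2255.2 MPa
sigma = sigma_0 + k/sqrt(d) = 62 + 2255.2 = 2317.2 MPa

2317.2
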